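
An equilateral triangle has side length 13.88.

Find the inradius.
r = Area/s with s the semi-perimeter.
Area = (√3/4)·13.88² = (√3/4)·192.6544 ≈ 0.433013·192.6544 ≈ 83.4218
s = 3·13.88/2 = 20.82
r ≈ 83.4218/20.82 ≈ 4.00681
(Equivalently r = side/(2√3) = 13.88/3.4641 ≈ 4.00681.)

r = 4.007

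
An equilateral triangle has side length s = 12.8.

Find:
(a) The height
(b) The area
(a) The height splits the triangle into two 30-60-90 halves: h = s·√3/2 = 12.8·1.73205/2 ≈ 22.1703/2 ≈ 11.0851
(b) Area = (√3/4)·s² = (√3/4)·12.8² = (√3/4)·163.84 ≈ 0.433013·163.84 ≈ 70.9448

Height = 11.09, Area = 70.94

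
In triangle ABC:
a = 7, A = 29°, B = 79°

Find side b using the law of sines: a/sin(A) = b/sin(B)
a/sin(A) = b/sin(B)  ⇒  b = a·sin(B)/sin(A) = 7·sin(79°)/sin(29°)
sin(79°) ≈ 0.981627, sin(29°) ≈ 0.48481
b ≈ 7·0.981627/0.48481 ≈ 6.87139/0.48481 ≈ 14.1734

b = 14.17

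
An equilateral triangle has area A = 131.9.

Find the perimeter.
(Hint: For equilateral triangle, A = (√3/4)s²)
A = (√3/4)s²  ⇒  s² = 4A/√3 = 4·131.9/√3 = 527.6/1.73205 ≈ 304.61
s ≈ √304.61 ≈ 17.4531
Perimeter = 3s ≈ 3·17.4531 ≈ 52.3592

Perimeter = 52.36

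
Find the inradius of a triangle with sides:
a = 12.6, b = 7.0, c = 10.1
r = Area/s where s is the semi-perimeter.
s = (12.6 + 7.0 + 10.1)/2 = 29.7/2 = 14.85
Area = √(s(s−a)(s−b)(s−c)) = √(14.85·2.25·7.85·4.75) ≈ √1245.87 ≈ 35.2969
r ≈ 35.2969/14.85 ≈ 2.37689

r = 2.377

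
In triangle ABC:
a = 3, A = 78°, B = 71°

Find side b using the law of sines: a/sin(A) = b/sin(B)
a/sin(A) = b/sin(B)  ⇒  b = a·sin(B)/sin(A) = 3·sin(71°)/sin(78°)
sin(71°) ≈ 0.945519, sin(78°) ≈ 0.978148
b ≈ 3·0.945519/0.978148 ≈ 2.83656/0.978148 ≈ 2.89993

b = 2.9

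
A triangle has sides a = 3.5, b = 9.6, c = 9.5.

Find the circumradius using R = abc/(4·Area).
First find the area with Heron's formula.
s = (3.5 + 9.6 + 9.5)/2 = 11.3
Area = √(s(s−a)(s−b)(s−c)) = √(11.3·7.8·1.7·1.8) ≈ √269.708 ≈ 16.4228
abc = 3.5·9.6·9.5 = 319.2
R = abc/(4·Area) ≈ 319.2/(4·16.4228) = 319.2/65.6912 ≈ 4.8591

R = 4.859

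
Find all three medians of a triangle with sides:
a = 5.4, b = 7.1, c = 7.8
Median formula: m_a = ½√(2b² + 2c² − a²) (and cyclically). a² = 29.16, b² = 50.41, c² = 60.84.
m_a = ½√(2·50.41 + 2·60.84 − 29.16) = ½√193.34 ≈ ½·13.9047 ≈ 6.95234
m_b = ½√(2·29.16 + 2·60.84 − 50.41) = ½√129.59 ≈ ½·11.3838 ≈ 5.69188
m_c = ½√(2·29.16 + 2·50.41 − 60.84) = ½√98.3 ≈ ½·9.91464 ≈ 4.95732

m_a = 6.952, m_b = 5.692, m_c = 4.957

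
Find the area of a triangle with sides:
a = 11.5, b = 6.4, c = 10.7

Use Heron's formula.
s = (11.5 + 6.4 + 10.7)/2 = 28.6/2 = 14.3
s − a = 2.8, s − b = 7.9, s − c = 3.6
s(s−a)(s−b)(s−c) = 14.3·2.8·7.9·3.6 ≈ 1138.74
Area = √1138.74 ≈ 33.7452

Area = 33.75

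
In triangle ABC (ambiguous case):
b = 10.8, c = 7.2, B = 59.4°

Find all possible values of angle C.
b/sin(B) = c/sin(C)  ⇒  sin(C) = c·sin(B)/b = 7.2·sin(59.4°)/10.8
sin(59.4°) ≈ 0.860742
sin(C) ≈ 7.2·0.860742/10.8 ≈ 6.19734/10.8 ≈ 0.573828
Candidate 1: C₁ = arcsin(0.573828) ≈ 35.0176°  →  A = 180° − 59.4° − 35.0176° ≈ 85.5824° > 0, valid
Candidate 2: C₂ = 180° − C₁ ≈ 144.982°  →  A = 180° − 59.4° − 144.982° ≈ -24.3824° ≤ 0, not a valid triangle

C = 35.02° (one solution)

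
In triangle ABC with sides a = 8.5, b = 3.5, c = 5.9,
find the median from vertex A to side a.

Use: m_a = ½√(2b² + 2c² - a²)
m_a = ½√(2·3.5² + 2·5.9² − 8.5²) = ½√(2·12.25 + 2·34.81 − 72.25) = ½√(24.5 + 69.62 − 72.25) = ½√21.87
√21.87 ≈ 4.67654, so m_a ≈ 2.33827

m_a = 2.338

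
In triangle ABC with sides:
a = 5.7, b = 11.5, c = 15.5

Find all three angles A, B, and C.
Law of cosines for each angle (a² = 32.49, b² = 132.25, c² = 240.25):
cos(A) = (b² + c² − a²)/(2bc) = (132.25 + 240.25 − 32.49)/(2·11.5·15.5) = 340.01/356.5 ≈ 0.953745  ⇒  A ≈ 17.4947°
cos(B) = (a² + c² − b²)/(2ac) = (32.49 + 240.25 − 132.25)/(2·5.7·15.5) = 140.49/176.7 ≈ 0.795076  ⇒  B ≈ 37.3375°
cos(C) = (a² + b² − c²)/(2ab) = (32.49 + 132.25 − 240.25)/(2·5.7·11.5) = -75.51/131.1 ≈ -0.575973  ⇒  C ≈ 125.168°
Check: A + B + C ≈ 180°

A = 17.49°, B = 37.34°, C = 125.2°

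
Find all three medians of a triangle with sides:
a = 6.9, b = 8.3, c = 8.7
Median formula: m_a = ½√(2b² + 2c² − a²) (and cyclically). a² = 47.61, b² = 68.89, c² = 75.69.
m_a = ½√(2·68.89 + 2·75.69 − 47.61) = ½√241.55 ≈ ½·15.5419 ≈ 7.77094
m_b = ½√(2·47.61 + 2·75.69 − 68.89) = ½√177.71 ≈ ½·13.3308 ≈ 6.6654
m_c = ½√(2·47.61 + 2·68.89 − 75.69) = ½√157.31 ≈ ½·12.5423 ≈ 6.27116

m_a = 7.771, m_b = 6.665, m_c = 6.271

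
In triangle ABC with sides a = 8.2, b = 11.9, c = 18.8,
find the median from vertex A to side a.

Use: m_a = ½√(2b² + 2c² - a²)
m_a = ½√(2·11.9² + 2·18.8² − 8.2²) = ½√(2·141.61 + 2·353.44 − 67.24) = ½√(283.22 + 706.88 − 67.24) = ½√922.86
√922.86 ≈ 30.3786, so m_a ≈ 15.1893

m_a = 15.19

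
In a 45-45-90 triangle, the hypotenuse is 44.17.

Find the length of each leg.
In a 45-45-90 triangle hypotenuse = leg·√2, so leg = hypotenuse/√2.
Leg = 44.17/√2 ≈ 44.17/1.41421 ≈ 31.2329

Each leg = 31.23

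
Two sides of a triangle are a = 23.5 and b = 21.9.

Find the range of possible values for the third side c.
Triangle inequality: |a − b| < c < a + b
|a − b| = |23.5 − 21.9| = 1.6
a + b = 23.5 + 21.9 = 45.4

1.6 < c < 45.4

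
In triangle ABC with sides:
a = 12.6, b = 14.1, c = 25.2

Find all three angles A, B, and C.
Law of cosines for each angle (a² = 158.76, b² = 198.81, c² = 635.04):
cos(A) = (b² + c² − a²)/(2bc) = (198.81 + 635.04 − 158.76)/(2·14.1·25.2) = 675.09/710.64 ≈ 0.949975  ⇒  A ≈ 18.1995°
cos(B) = (a² + c² − b²)/(2ac) = (158.76 + 635.04 − 198.81)/(2·12.6·25.2) = 594.99/635.04 ≈ 0.936933  ⇒  B ≈ 20.4573°
cos(C) = (a² + b² − c²)/(2ab) = (158.76 + 198.81 − 635.04)/(2·12.6·14.1) = -277.47/355.32 ≈ -0.780902  ⇒  C ≈ 141.343°
Check: A + B + C ≈ 180°

A = 18.2°, B = 20.46°, C = 141.3°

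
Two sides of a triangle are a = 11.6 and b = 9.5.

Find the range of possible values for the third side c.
Triangle inequality: |a − b| < c < a + b
|a − b| = |11.6 − 9.5| = 2.1
a + b = 11.6 + 9.5 = 21.1

2.1 < c < 21.1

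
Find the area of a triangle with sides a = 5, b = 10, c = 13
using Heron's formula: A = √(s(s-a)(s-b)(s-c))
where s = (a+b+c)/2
s = (5 + 10 + 13)/2 = 28/2 = 14
s − a = 9, s − b = 4, s − c = 1
s(s−a)(s−b)(s−c) = 14·9·4·1 = 504
Area = √504 ≈ 22.4499

s = 14.0, Area = 22.45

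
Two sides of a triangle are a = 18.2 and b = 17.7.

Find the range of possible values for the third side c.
Triangle inequality: |a − b| < c < a + b
|a − b| = |18.2 − 17.7| = 0.5
a + b = 18.2 + 17.7 = 35.9

0.5 < c < 35.9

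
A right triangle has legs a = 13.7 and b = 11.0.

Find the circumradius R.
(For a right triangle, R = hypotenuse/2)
Hypotenuse c = √(a² + b²) = √(187.69 + 121) = √308.69 ≈ 17.5696
R = c/2 ≈ 17.5696/2 ≈ 8.78479

R = 8.785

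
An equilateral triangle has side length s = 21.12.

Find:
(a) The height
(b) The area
(a) The height splits the triangle into two 30-60-90 halves: h = s·√3/2 = 21.12·1.73205/2 ≈ 36.5809/2 ≈ 18.2905
(b) Area = (√3/4)·s² = (√3/4)·21.12² = (√3/4)·446.0544 ≈ 0.433013·446.0544 ≈ 193.147

Height = 18.29, Area = 193.1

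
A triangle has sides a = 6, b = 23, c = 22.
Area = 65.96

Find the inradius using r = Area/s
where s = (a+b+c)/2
s = (6 + 23 + 22)/2 = 51/2 = 25.5
r = Area/s = 65.96/25.5 ≈ 2.58667

r = 2.587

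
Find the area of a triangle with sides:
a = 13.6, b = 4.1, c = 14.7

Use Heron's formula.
s = (13.6 + 4.1 + 14.7)/2 = 32.4/2 = 16.2
s − a = 2.6, s − b = 12.1, s − c = 1.5
s(s−a)(s−b)(s−c) = 16.2·2.6·12.1·1.5 ≈ 764.478
Area = √764.478 ≈ 27.6492

Area = 27.65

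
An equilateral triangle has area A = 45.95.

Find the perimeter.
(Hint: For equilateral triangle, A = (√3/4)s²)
A = (√3/4)s²  ⇒  s² = 4A/√3 = 4·45.95/√3 = 183.8/1.73205 ≈ 106.117
s ≈ √106.117 ≈ 10.3013
Perimeter = 3s ≈ 3·10.3013 ≈ 30.9039

Perimeter = 30.9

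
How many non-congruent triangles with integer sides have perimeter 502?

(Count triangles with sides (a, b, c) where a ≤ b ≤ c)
Let a ≤ b ≤ c with a + b + c = 502. The only binding inequality is a + b > c, i.e. 502 − c > c, so c < 502/2; and c ≥ 502/3 since c is the largest side.
So 168 ≤ c ≤ 250. For each c, b runs from ⌈(502 − c)/2⌉ up to c (then a = 502 − b − c satisfies 1 ≤ a ≤ b automatically), giving c − ⌈(502 − c)/2⌉ + 1 choices.
Summing over c: 2 + 3 + 5 + 6 + … + 123 + 125  (83 terms, c = 168, …, 250) = 5250
Check (closed form: nearest integer to p²/48 for even p, (p+3)²/48 for odd p): 502²/48 = 252004/48 ≈ 5250.08 → 5250

5250 triangles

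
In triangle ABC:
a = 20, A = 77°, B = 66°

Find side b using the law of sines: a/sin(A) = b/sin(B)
a/sin(A) = b/sin(B)  ⇒  b = a·sin(B)/sin(A) = 20·sin(66°)/sin(77°)
sin(66°) ≈ 0.913545, sin(77°) ≈ 0.97437
b ≈ 20·0.913545/0.97437 ≈ 18.2709/0.97437 ≈ 18.7515

b = 18.75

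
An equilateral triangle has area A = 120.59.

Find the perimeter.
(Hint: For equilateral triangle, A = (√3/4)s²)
A = (√3/4)s²  ⇒  s² = 4A/√3 = 4·120.59/√3 = 482.36/1.73205 ≈ 278.491
s ≈ √278.491 ≈ 16.688
Perimeter = 3s ≈ 3·16.688 ≈ 50.0641

Perimeter = 50.06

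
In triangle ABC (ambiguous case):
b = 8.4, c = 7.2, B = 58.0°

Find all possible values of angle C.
b/sin(B) = c/sin(C)  ⇒  sin(C) = c·sin(B)/b = 7.2·sin(58.0°)/8.4
sin(58.0°) ≈ 0.848048
sin(C) ≈ 7.2·0.848048/8.4 ≈ 6.10595/8.4 ≈ 0.726898
Candidate 1: C₁ = arcsin(0.726898) ≈ 46.627°  →  A = 180° − 58.0° − 46.627° ≈ 75.373° > 0, valid
Candidate 2: C₂ = 180° − C₁ ≈ 133.373°  →  A = 180° − 58.0° − 133.373° ≈ -11.373° ≤ 0, not a valid triangle

C = 46.63° (one solution)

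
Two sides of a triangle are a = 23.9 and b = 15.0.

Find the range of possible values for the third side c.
Triangle inequality: |a − b| < c < a + b
|a − b| = |23.9 − 15.0| = 8.9
a + b = 23.9 + 15.0 = 38.9

8.9 < c < 38.9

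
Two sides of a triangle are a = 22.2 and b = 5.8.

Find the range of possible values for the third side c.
Triangle inequality: |a − b| < c < a + b
|a − b| = |22.2 − 5.8| = 16.4
a + b = 22.2 + 5.8 = 28

16.4 < c < 28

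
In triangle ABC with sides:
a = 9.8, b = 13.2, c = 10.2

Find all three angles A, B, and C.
Law of cosines for each angle (a² = 96.04, b² = 174.24, c² = 104.04):
cos(A) = (b² + c² − a²)/(2bc) = (174.24 + 104.04 − 96.04)/(2·13.2·10.2) = 182.24/269.28 ≈ 0.676768  ⇒  A ≈ 47.4084°
cos(B) = (a² + c² − b²)/(2ac) = (96.04 + 104.04 − 174.24)/(2·9.8·10.2) = 25.84/199.92 ≈ 0.129252  ⇒  B ≈ 82.5736°
cos(C) = (a² + b² − c²)/(2ab) = (96.04 + 174.24 − 104.04)/(2·9.8·13.2) = 166.24/258.72 ≈ 0.642548  ⇒  C ≈ 50.0179°
Check: A + B + C ≈ 180°

A = 47.41°, B = 82.57°, C = 50.02°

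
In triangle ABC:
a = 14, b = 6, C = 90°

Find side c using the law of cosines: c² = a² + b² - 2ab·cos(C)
c² = 14² + 6² − 2·14·6·cos(90°)
cos(90°) ≈ 0
c² ≈ 196 + 36 − 168·(0) ≈ 232 − 0 ≈ 232
c ≈ √232 ≈ 15.2315

c = 15.23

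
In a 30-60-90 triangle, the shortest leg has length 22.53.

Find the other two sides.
In a 30-60-90 triangle the sides are in ratio 1 : √3 : 2 (short leg : long leg : hypotenuse).
Long leg = 22.53·√3 ≈ 22.53·1.73205 ≈ 39.0231
Hypotenuse = 2·22.53 = 45.06

Long leg = 22.53√3 = 39.02, Hypotenuse = 45.06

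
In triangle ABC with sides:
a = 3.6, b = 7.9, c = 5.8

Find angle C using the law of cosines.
c² = a² + b² − 2ab·cos(C)  ⇒  cos(C) = (a² + b² − c²)/(2ab)
cos(C) = (3.6² + 7.9² − 5.8²)/(2·3.6·7.9) = (12.96 + 62.41 − 33.64)/56.88 = 41.73/56.88 ≈ 0.73365
C = arccos(0.73365) ≈ 42.8068°

C = 42.81°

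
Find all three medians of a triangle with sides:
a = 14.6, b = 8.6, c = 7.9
Median formula: m_a = ½√(2b² + 2c² − a²) (and cyclically). a² = 213.16, b² = 73.96, c² = 62.41.
m_a = ½√(2·73.96 + 2·62.41 − 213.16) = ½√59.58 ≈ ½·7.71881 ≈ 3.8594
m_b = ½√(2·213.16 + 2·62.41 − 73.96) = ½√477.18 ≈ ½·21.8445 ≈ 10.9222
m_c = ½√(2·213.16 + 2·73.96 − 62.41) = ½√511.83 ≈ ½·22.6237 ≈ 11.3118

m_a = 3.859, m_b = 10.92, m_c = 11.31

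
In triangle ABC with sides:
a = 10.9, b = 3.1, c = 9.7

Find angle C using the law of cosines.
c² = a² + b² − 2ab·cos(C)  ⇒  cos(C) = (a² + b² − c²)/(2ab)
cos(C) = (10.9² + 3.1² − 9.7²)/(2·10.9·3.1) = (118.81 + 9.61 − 94.09)/67.58 = 34.33/67.58 ≈ 0.507991
C = arccos(0.507991) ≈ 59.4699°

C = 59.47°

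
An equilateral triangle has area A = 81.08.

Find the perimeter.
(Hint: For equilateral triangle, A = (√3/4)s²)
A = (√3/4)s²  ⇒  s² = 4A/√3 = 4·81.08/√3 = 324.32/1.73205 ≈ 187.246
s ≈ √187.246 ≈ 13.6838
Perimeter = 3s ≈ 3·13.6838 ≈ 41.0514

Perimeter = 41.05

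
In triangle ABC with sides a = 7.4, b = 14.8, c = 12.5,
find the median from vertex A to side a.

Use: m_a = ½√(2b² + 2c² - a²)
m_a = ½√(2·14.8² + 2·12.5² − 7.4²) = ½√(2·219.04 + 2·156.25 − 54.76) = ½√(438.08 + 312.5 − 54.76) = ½√695.82
√695.82 ≈ 26.3784, so m_a ≈ 13.1892

m_a = 13.19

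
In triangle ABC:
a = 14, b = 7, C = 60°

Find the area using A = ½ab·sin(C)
A = ½·a·b·sin(C) = ½·14·7·sin(60°)
sin(60°) ≈ 0.866025
A ≈ ½·98·0.866025 = 49·0.866025 ≈ 42.4352

Area = 42.44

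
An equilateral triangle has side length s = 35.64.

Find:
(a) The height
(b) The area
(a) The height splits the triangle into two 30-60-90 halves: h = s·√3/2 = 35.64·1.73205/2 ≈ 61.7303/2 ≈ 30.8651
(b) Area = (√3/4)·s² = (√3/4)·35.64² = (√3/4)·1270.2096 ≈ 0.433013·1270.2096 ≈ 550.017

Height = 30.87, Area = 550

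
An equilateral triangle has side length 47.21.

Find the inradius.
r = Area/s with s the semi-perimeter.
Area = (√3/4)·47.21² = (√3/4)·2228.7841 ≈ 0.433013·2228.7841 ≈ 965.092
s = 3·47.21/2 = 70.815
r ≈ 965.092/70.815 ≈ 13.6284
(Equivalently r = side/(2√3) = 47.21/3.4641 ≈ 13.6284.)

r = 13.63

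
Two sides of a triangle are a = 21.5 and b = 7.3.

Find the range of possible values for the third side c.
Triangle inequality: |a − b| < c < a + b
|a − b| = |21.5 − 7.3| = 14.2
a + b = 21.5 + 7.3 = 28.8

14.2 < c < 28.8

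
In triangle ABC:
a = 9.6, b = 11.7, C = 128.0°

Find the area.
Two sides and the included angle (SAS): A = ½·a·b·sin(C) = ½·9.6·11.7·sin(128.0°)
sin(128.0°) ≈ 0.788011
A ≈ ½·112.32·0.788011 = 56.16·0.788011 ≈ 44.2547

Area = 44.25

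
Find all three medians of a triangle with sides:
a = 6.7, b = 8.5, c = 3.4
Median formula: m_a = ½√(2b² + 2c² − a²) (and cyclically). a² = 44.89, b² = 72.25, c² = 11.56.
m_a = ½√(2·72.25 + 2·11.56 − 44.89) = ½√122.73 ≈ ½·11.0784 ≈ 5.53918
m_b = ½√(2·44.89 + 2·11.56 − 72.25) = ½√40.65 ≈ ½·6.37574 ≈ 3.18787
m_c = ½√(2·44.89 + 2·72.25 − 11.56) = ½√222.72 ≈ ½·14.9238 ≈ 7.4619

m_a = 5.539, m_b = 3.188, m_c = 7.462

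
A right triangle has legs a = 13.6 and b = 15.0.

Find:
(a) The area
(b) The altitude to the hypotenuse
(a) The legs are perpendicular, so Area = ½·a·b = ½·13.6·15.0 = ½·204 = 102
(b) Hypotenuse c = √(a² + b²) = √(184.96 + 225) = √409.96 ≈ 20.2475
    Area = ½·c·h_c  ⇒  h_c = 2·Area/c = 204/20.2475 ≈ 10.0753

Area = 102, h_c = 10.08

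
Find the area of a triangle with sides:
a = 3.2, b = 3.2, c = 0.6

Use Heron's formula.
s = (3.2 + 3.2 + 0.6)/2 = 7/2 = 3.5
s − a = 0.3, s − b = 0.3, s − c = 2.9
s(s−a)(s−b)(s−c) = 3.5·0.3·0.3·2.9 ≈ 0.9135
Area = √0.9135 ≈ 0.955772

Area = 0.9558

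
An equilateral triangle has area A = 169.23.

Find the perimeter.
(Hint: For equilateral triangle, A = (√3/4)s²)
A = (√3/4)s²  ⇒  s² = 4A/√3 = 4·169.23/√3 = 676.92/1.73205 ≈ 390.82
s ≈ √390.82 ≈ 19.7692
Perimeter = 3s ≈ 3·19.7692 ≈ 59.3075

Perimeter = 59.31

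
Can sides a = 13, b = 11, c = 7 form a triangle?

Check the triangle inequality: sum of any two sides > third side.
a + b vs c: 13 + 11 = 24 > 7  ✓
a + c vs b: 13 + 7 = 20 > 11  ✓
b + c vs a: 11 + 7 = 18 > 13  ✓

Yes, triangle inequality satisfied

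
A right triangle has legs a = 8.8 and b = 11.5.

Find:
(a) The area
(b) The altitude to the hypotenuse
(a) The legs are perpendicular, so Area = ½·a·b = ½·8.8·11.5 = ½·101.2 = 50.6
(b) Hypotenuse c = √(a² + b²) = √(77.44 + 132.25) = √209.69 ≈ 14.4807
    Area = ½·c·h_c  ⇒  h_c = 2·Area/c = 101.2/14.4807 ≈ 6.98862

Area = 50.6, h_c = 6.989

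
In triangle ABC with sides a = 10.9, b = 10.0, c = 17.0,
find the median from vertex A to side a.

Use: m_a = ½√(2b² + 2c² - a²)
m_a = ½√(2·10.0² + 2·17.0² − 10.9²) = ½√(2·100 + 2·289 − 118.81) = ½√(200 + 578 − 118.81) = ½√659.19
√659.19 ≈ 25.6747, so m_a ≈ 12.8373

m_a = 12.84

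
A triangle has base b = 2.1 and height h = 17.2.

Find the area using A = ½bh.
A = ½·b·h = ½·2.1·17.2 = ½·36.12 = 18.06

Area = 18.06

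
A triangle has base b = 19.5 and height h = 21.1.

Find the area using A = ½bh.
A = ½·b·h = ½·19.5·21.1 = ½·411.45 = 205.725

Area = 205.725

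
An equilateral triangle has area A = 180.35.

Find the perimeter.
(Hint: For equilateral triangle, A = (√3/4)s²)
A = (√3/4)s²  ⇒  s² = 4A/√3 = 4·180.35/√3 = 721.4/1.73205 ≈ 416.5
s ≈ √416.5 ≈ 20.4083
Perimeter = 3s ≈ 3·20.4083 ≈ 61.225

Perimeter = 61.23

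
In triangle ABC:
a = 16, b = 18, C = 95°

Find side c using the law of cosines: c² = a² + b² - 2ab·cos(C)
c² = 16² + 18² − 2·16·18·cos(95°)
cos(95°) ≈ -0.0871557
c² ≈ 256 + 324 − 576·(-0.0871557) ≈ 580 + 50.2017 ≈ 630.202
c ≈ √630.202 ≈ 25.1038

c = 25.1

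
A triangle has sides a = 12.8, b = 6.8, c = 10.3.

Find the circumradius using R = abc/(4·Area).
First find the area with Heron's formula.
s = (12.8 + 6.8 + 10.3)/2 = 14.95
Area = √(s(s−a)(s−b)(s−c)) = √(14.95·2.15·8.15·4.65) ≈ √1218.12 ≈ 34.9016
abc = 12.8·6.8·10.3 = 896.512
R = abc/(4·Area) ≈ 896.512/(4·34.9016) = 896.512/139.606 ≈ 6.42171

R = 6.422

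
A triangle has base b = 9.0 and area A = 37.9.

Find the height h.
A = ½·b·h  ⇒  h = 2A/b = 2·37.9/9.0 = 75.8/9.0 ≈ 8.42222

h = 8.422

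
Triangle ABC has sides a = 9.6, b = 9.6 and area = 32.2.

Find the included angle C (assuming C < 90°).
Area = ½·a·b·sin(C)  ⇒  sin(C) = 2·Area/(a·b) = 2·32.2/(9.6·9.6) = 64.4/92.16 ≈ 0.698785
C = arcsin(0.698785) ≈ 44.3296° (taking the acute solution since C < 90°)

C = 44.33°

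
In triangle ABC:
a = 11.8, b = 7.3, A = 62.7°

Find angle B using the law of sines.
a/sin(A) = b/sin(B)  ⇒  sin(B) = b·sin(A)/a = 7.3·sin(62.7°)/11.8
sin(62.7°) ≈ 0.888617
sin(B) ≈ 7.3·0.888617/11.8 ≈ 6.48691/11.8 ≈ 0.549738
B = arcsin(0.549738) ≈ 33.349°
(Since b ≤ a we need B ≤ A, so the obtuse alternative 180° − 33.349° ≈ 146.651° is rejected.)

B = 33.35°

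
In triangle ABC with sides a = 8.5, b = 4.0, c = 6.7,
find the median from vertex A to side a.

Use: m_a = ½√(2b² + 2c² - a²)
m_a = ½√(2·4.0² + 2·6.7² − 8.5²) = ½√(2·16 + 2·44.89 − 72.25) = ½√(32 + 89.78 − 72.25) = ½√49.53
√49.53 ≈ 7.03776, so m_a ≈ 3.51888

m_a = 3.519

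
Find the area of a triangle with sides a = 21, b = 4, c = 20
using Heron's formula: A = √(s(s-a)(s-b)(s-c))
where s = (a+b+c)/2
s = (21 + 4 + 20)/2 = 45/2 = 22.5
s − a = 1.5, s − b = 18.5, s − c = 2.5
s(s−a)(s−b)(s−c) = 22.5·1.5·18.5·2.5 = 1560.9375
Area = √1560.9375 ≈ 39.5087

s = 22.5, Area = 39.51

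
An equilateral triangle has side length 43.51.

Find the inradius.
r = Area/s with s the semi-perimeter.
Area = (√3/4)·43.51² = (√3/4)·1893.1201 ≈ 0.433013·1893.1201 ≈ 819.745
s = 3·43.51/2 = 65.265
r ≈ 819.745/65.265 ≈ 12.5603
(Equivalently r = side/(2√3) = 43.51/3.4641 ≈ 12.5603.)

r = 12.56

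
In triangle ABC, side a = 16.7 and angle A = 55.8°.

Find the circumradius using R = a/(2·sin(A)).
R = a/(2·sin(A)) = 16.7/(2·sin(55.8°))
sin(55.8°) ≈ 0.827081
R ≈ 16.7/(2·0.827081) = 16.7/1.65416 ≈ 10.0958

R = 10.1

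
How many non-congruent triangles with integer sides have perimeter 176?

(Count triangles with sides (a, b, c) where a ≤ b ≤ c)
Let a ≤ b ≤ c with a + b + c = 176. The only binding inequality is a + b > c, i.e. 176 − c > c, so c < 176/2; and c ≥ 176/3 since c is the largest side.
So 59 ≤ c ≤ 87. For each c, b runs from ⌈(176 − c)/2⌉ up to c (then a = 176 − b − c satisfies 1 ≤ a ≤ b automatically), giving c − ⌈(176 − c)/2⌉ + 1 choices.
Summing over c: 1 + 3 + 4 + 6 + … + 42 + 43  (29 terms, c = 59, …, 87) = 645
Check (closed form: nearest integer to p²/48 for even p, (p+3)²/48 for odd p): 176²/48 = 30976/48 ≈ 645.33 → 645

645 triangles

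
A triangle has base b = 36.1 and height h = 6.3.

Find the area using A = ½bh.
A = ½·b·h = ½·36.1·6.3 = ½·227.43 = 113.715

Area = 113.715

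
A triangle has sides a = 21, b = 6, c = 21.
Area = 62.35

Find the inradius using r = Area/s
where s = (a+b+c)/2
s = (21 + 6 + 21)/2 = 48/2 = 24
r = Area/s = 62.35/24 ≈ 2.59792

r = 2.598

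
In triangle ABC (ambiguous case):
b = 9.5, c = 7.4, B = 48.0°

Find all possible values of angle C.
b/sin(B) = c/sin(C)  ⇒  sin(C) = c·sin(B)/b = 7.4·sin(48.0°)/9.5
sin(48.0°) ≈ 0.743145
sin(C) ≈ 7.4·0.743145/9.5 ≈ 5.49927/9.5 ≈ 0.578871
Candidate 1: C₁ = arcsin(0.578871) ≈ 35.3712°  →  A = 180° − 48.0° − 35.3712° ≈ 96.6288° > 0, valid
Candidate 2: C₂ = 180° − C₁ ≈ 144.629°  →  A = 180° − 48.0° − 144.629° ≈ -12.6288° ≤ 0, not a valid triangle

C = 35.37° (one solution)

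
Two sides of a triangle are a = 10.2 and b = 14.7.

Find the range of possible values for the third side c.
Triangle inequality: |a − b| < c < a + b
|a − b| = |10.2 − 14.7| = 4.5
a + b = 10.2 + 14.7 = 24.9

4.5 < c < 24.9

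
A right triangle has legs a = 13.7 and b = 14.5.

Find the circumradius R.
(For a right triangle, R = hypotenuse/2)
Hypotenuse c = √(a² + b²) = √(187.69 + 210.25) = √397.94 ≈ 19.9484
R = c/2 ≈ 19.9484/2 ≈ 9.97422

R = 9.974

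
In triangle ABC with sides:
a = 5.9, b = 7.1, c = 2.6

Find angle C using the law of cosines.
c² = a² + b² − 2ab·cos(C)  ⇒  cos(C) = (a² + b² − c²)/(2ab)
cos(C) = (5.9² + 7.1² − 2.6²)/(2·5.9·7.1) = (34.81 + 50.41 − 6.76)/83.78 = 78.46/83.78 ≈ 0.9365
C = arccos(0.9365) ≈ 20.5281°

C = 20.53°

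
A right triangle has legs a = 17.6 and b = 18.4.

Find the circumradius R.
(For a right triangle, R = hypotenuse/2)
Hypotenuse c = √(a² + b²) = √(309.76 + 338.56) = √648.32 ≈ 25.4621
R = c/2 ≈ 25.4621/2 ≈ 12.7311

R = 12.73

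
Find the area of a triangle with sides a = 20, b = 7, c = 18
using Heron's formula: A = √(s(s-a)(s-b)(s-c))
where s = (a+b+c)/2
s = (20 + 7 + 18)/2 = 45/2 = 22.5
s − a = 2.5, s − b = 15.5, s − c = 4.5
s(s−a)(s−b)(s−c) = 22.5·2.5·15.5·4.5 = 3923.4375
Area = √3923.4375 ≈ 62.6373

s = 22.5, Area = 62.64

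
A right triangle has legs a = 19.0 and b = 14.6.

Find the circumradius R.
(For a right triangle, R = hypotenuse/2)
Hypotenuse c = √(a² + b²) = √(361 + 213.16) = √574.16 ≈ 23.9616
R = c/2 ≈ 23.9616/2 ≈ 11.9808

R = 11.98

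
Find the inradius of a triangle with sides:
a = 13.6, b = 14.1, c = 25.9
r = Area/s where s is the semi-perimeter.
s = (13.6 + 14.1 + 25.9)/2 = 53.6/2 = 26.8
Area = √(s(s−a)(s−b)(s−c)) = √(26.8·13.2·12.7·0.9) ≈ √4043.48 ≈ 63.5883
r ≈ 63.5883/26.8 ≈ 2.3727

r = 2.373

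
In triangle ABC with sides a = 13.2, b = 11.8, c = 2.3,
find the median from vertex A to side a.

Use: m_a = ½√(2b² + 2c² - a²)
m_a = ½√(2·11.8² + 2·2.3² − 13.2²) = ½√(2·139.24 + 2·5.29 − 174.24) = ½√(278.48 + 10.58 − 174.24) = ½√114.82
√114.82 ≈ 10.7154, so m_a ≈ 5.3577

m_a = 5.358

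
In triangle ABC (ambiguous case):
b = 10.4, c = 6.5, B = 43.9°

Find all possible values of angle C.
b/sin(B) = c/sin(C)  ⇒  sin(C) = c·sin(B)/b = 6.5·sin(43.9°)/10.4
sin(43.9°) ≈ 0.693402
sin(C) ≈ 6.5·0.693402/10.4 ≈ 4.50711/10.4 ≈ 0.433376
Candidate 1: C₁ = arcsin(0.433376) ≈ 25.682°  →  A = 180° − 43.9° − 25.682° ≈ 110.418° > 0, valid
Candidate 2: C₂ = 180° − C₁ ≈ 154.318°  →  A = 180° − 43.9° − 154.318° ≈ -18.218° ≤ 0, not a valid triangle

C = 25.68° (one solution)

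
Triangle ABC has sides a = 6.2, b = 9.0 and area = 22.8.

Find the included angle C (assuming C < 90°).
Area = ½·a·b·sin(C)  ⇒  sin(C) = 2·Area/(a·b) = 2·22.8/(6.2·9.0) = 45.6/55.8 ≈ 0.817204
C = arcsin(0.817204) ≈ 54.8059° (taking the acute solution since C < 90°)

C = 54.81°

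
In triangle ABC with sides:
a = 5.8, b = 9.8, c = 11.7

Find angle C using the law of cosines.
c² = a² + b² − 2ab·cos(C)  ⇒  cos(C) = (a² + b² − c²)/(2ab)
cos(C) = (5.8² + 9.8² − 11.7²)/(2·5.8·9.8) = (33.64 + 96.04 − 136.89)/113.68 = -7.21/113.68 ≈ -0.0634236
C = arccos(-0.0634236) ≈ 93.6363°

C = 93.64°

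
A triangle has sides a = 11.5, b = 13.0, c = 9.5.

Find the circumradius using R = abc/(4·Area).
First find the area with Heron's formula.
s = (11.5 + 13.0 + 9.5)/2 = 17
Area = √(s(s−a)(s−b)(s−c)) = √(17·5.5·4·7.5) ≈ √2805 ≈ 52.9623
abc = 11.5·13.0·9.5 = 1420.25
R = abc/(4·Area) ≈ 1420.25/(4·52.9623) = 1420.25/211.849 ≈ 6.70407

R = 6.704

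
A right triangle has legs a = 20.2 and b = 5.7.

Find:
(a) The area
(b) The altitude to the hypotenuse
(a) The legs are perpendicular, so Area = ½·a·b = ½·20.2·5.7 = ½·115.14 = 57.57
(b) Hypotenuse c = √(a² + b²) = √(408.04 + 32.49) = √440.53 ≈ 20.9888
    Area = ½·c·h_c  ⇒  h_c = 2·Area/c = 115.14/20.9888 ≈ 5.48578

Area = 57.57, h_c = 5.486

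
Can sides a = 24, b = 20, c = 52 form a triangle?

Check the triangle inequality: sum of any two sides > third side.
a + b vs c: 24 + 20 = 44 ≤ 52  ✗
a + c vs b: 24 + 52 = 76 > 20  ✓
b + c vs a: 20 + 52 = 72 > 24  ✓

No: 24 + 20 = 44 is not > 52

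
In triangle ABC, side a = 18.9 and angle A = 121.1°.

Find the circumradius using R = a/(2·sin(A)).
R = a/(2·sin(A)) = 18.9/(2·sin(121.1°))
sin(121.1°) ≈ 0.856267
R ≈ 18.9/(2·0.856267) = 18.9/1.71253 ≈ 11.0363

R = 11.04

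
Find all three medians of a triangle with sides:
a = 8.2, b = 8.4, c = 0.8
Median formula: m_a = ½√(2b² + 2c² − a²) (and cyclically). a² = 67.24, b² = 70.56, c² = 0.64.
m_a = ½√(2·70.56 + 2·0.64 − 67.24) = ½√75.16 ≈ ½·8.66949 ≈ 4.33474
m_b = ½√(2·67.24 + 2·0.64 − 70.56) = ½√65.2 ≈ ½·8.07465 ≈ 4.03733
m_c = ½√(2·67.24 + 2·70.56 − 0.64) = ½√274.96 ≈ ½·16.5819 ≈ 8.29096

m_a = 4.335, m_b = 4.037, m_c = 8.291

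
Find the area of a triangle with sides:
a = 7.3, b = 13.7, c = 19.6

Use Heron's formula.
s = (7.3 + 13.7 + 19.6)/2 = 40.6/2 = 20.3
s − a = 13, s − b = 6.6, s − c = 0.7
s(s−a)(s−b)(s−c) = 20.3·13·6.6·0.7 ≈ 1219.22
Area = √1219.22 ≈ 34.9173

Area = 34.92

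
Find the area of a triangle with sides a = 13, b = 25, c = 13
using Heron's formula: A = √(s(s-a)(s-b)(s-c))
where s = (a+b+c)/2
s = (13 + 25 + 13)/2 = 51/2 = 25.5
s − a = 12.5, s − b = 0.5, s − c = 12.5
s(s−a)(s−b)(s−c) = 25.5·12.5·0.5·12.5 = 1992.1875
Area = √1992.1875 ≈ 44.6339

s = 25.5, Area = 44.63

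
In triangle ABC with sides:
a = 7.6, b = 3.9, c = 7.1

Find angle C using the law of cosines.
c² = a² + b² − 2ab·cos(C)  ⇒  cos(C) = (a² + b² − c²)/(2ab)
cos(C) = (7.6² + 3.9² − 7.1²)/(2·7.6·3.9) = (57.76 + 15.21 − 50.41)/59.28 = 22.56/59.28 ≈ 0.380567
C = arccos(0.380567) ≈ 67.6312°

C = 67.63°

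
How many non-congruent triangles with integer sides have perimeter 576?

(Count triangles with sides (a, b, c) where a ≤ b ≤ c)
Let a ≤ b ≤ c with a + b + c = 576. The only binding inequality is a + b > c, i.e. 576 − c > c, so c < 576/2; and c ≥ 576/3 since c is the largest side.
So 192 ≤ c ≤ 287. For each c, b runs from ⌈(576 − c)/2⌉ up to c (then a = 576 − b − c satisfies 1 ≤ a ≤ b automatically), giving c − ⌈(576 − c)/2⌉ + 1 choices.
Summing over c: 1 + 2 + 4 + 5 + … + 142 + 143  (96 terms, c = 192, …, 287) = 6912
Check (closed form: nearest integer to p²/48 for even p, (p+3)²/48 for odd p): 576²/48 = 331776/48 ≈ 6912.00 → 6912

6912 triangles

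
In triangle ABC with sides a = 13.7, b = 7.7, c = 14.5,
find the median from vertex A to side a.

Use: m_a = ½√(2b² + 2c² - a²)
m_a = ½√(2·7.7² + 2·14.5² − 13.7²) = ½√(2·59.29 + 2·210.25 − 187.69) = ½√(118.58 + 420.5 − 187.69) = ½√351.39
√351.39 ≈ 18.7454, so m_a ≈ 9.3727

m_a = 9.373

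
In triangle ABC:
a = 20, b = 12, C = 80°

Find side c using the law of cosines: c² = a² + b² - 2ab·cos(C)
c² = 20² + 12² − 2·20·12·cos(80°)
cos(80°) ≈ 0.173648
c² ≈ 400 + 144 − 480·(0.173648) ≈ 544 − 83.3511 ≈ 460.649
c ≈ √460.649 ≈ 21.4627

c = 21.46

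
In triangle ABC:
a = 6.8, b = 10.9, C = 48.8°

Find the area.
Two sides and the included angle (SAS): A = ½·a·b·sin(C) = ½·6.8·10.9·sin(48.8°)
sin(48.8°) ≈ 0.752415
A ≈ ½·74.12·0.752415 = 37.06·0.752415 ≈ 27.8845

Area = 27.88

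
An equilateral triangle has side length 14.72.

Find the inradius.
r = Area/s with s the semi-perimeter.
Area = (√3/4)·14.72² = (√3/4)·216.6784 ≈ 0.433013·216.6784 ≈ 93.8245
s = 3·14.72/2 = 22.08
r ≈ 93.8245/22.08 ≈ 4.2493
(Equivalently r = side/(2√3) = 14.72/3.4641 ≈ 4.2493.)

r = 4.249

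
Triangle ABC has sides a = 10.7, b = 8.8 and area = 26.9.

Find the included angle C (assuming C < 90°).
Area = ½·a·b·sin(C)  ⇒  sin(C) = 2·Area/(a·b) = 2·26.9/(10.7·8.8) = 53.8/94.16 ≈ 0.571368
C = arcsin(0.571368) ≈ 34.8457° (taking the acute solution since C < 90°)

C = 34.85°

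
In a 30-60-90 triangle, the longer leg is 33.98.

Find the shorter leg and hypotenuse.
In a 30-60-90 triangle the sides are in ratio 1 : √3 : 2, so short leg = long leg/√3 and hypotenuse = 2·(short leg).
Short leg = 33.98/√3 ≈ 33.98/1.73205 ≈ 19.6184
Hypotenuse = 2·19.6184 ≈ 39.2367

Short leg = 19.62, Hypotenuse = 39.24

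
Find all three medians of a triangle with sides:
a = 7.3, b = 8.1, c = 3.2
Median formula: m_a = ½√(2b² + 2c² − a²) (and cyclically). a² = 53.29, b² = 65.61, c² = 10.24.
m_a = ½√(2·65.61 + 2·10.24 − 53.29) = ½√98.41 ≈ ½·9.92018 ≈ 4.96009
m_b = ½√(2·53.29 + 2·10.24 − 65.61) = ½√61.45 ≈ ½·7.83901 ≈ 3.9195
m_c = ½√(2·53.29 + 2·65.61 − 10.24) = ½√227.56 ≈ ½·15.0851 ≈ 7.54255

m_a = 4.96, m_b = 3.92, m_c = 7.543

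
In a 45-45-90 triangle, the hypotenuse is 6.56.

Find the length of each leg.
In a 45-45-90 triangle hypotenuse = leg·√2, so leg = hypotenuse/√2.
Leg = 6.56/√2 ≈ 6.56/1.41421 ≈ 4.63862

Each leg = 4.639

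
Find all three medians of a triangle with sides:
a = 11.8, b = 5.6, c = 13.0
Median formula: m_a = ½√(2b² + 2c² − a²) (and cyclically). a² = 139.24, b² = 31.36, c² = 169.
m_a = ½√(2·31.36 + 2·169 − 139.24) = ½√261.48 ≈ ½·16.1703 ≈ 8.08517
m_b = ½√(2·139.24 + 2·169 − 31.36) = ½√585.12 ≈ ½·24.1893 ≈ 12.0946
m_c = ½√(2·139.24 + 2·31.36 − 169) = ½√172.2 ≈ ½·13.1225 ≈ 6.56125

m_a = 8.085, m_b = 12.09, m_c = 6.561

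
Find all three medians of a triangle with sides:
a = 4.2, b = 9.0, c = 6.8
Median formula: m_a = ½√(2b² + 2c² − a²) (and cyclically). a² = 17.64, b² = 81, c² = 46.24.
m_a = ½√(2·81 + 2·46.24 − 17.64) = ½√236.84 ≈ ½·15.3896 ≈ 7.6948
m_b = ½√(2·17.64 + 2·46.24 − 81) = ½√46.76 ≈ ½·6.83813 ≈ 3.41906
m_c = ½√(2·17.64 + 2·81 − 46.24) = ½√151.04 ≈ ½·12.2898 ≈ 6.14492

m_a = 7.695, m_b = 3.419, m_c = 6.145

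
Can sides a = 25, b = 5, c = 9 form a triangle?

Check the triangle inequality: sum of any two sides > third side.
a + b vs c: 25 + 5 = 30 > 9  ✓
a + c vs b: 25 + 9 = 34 > 5  ✓
b + c vs a: 5 + 9 = 14 ≤ 25  ✗

No: 5 + 9 = 14 is not > 25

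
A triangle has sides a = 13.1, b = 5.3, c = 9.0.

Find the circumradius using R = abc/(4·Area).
First find the area with Heron's formula.
s = (13.1 + 5.3 + 9.0)/2 = 13.7
Area = √(s(s−a)(s−b)(s−c)) = √(13.7·0.6·8.4·4.7) ≈ √324.526 ≈ 18.0146
abc = 13.1·5.3·9.0 = 624.87
R = abc/(4·Area) ≈ 624.87/(4·18.0146) = 624.87/72.0584 ≈ 8.67172

R = 8.672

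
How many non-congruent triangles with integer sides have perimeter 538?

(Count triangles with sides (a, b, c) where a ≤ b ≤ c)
Let a ≤ b ≤ c with a + b + c = 538. The only binding inequality is a + b > c, i.e. 538 − c > c, so c < 538/2; and c ≥ 538/3 since c is the largest side.
So 180 ≤ c ≤ 268. For each c, b runs from ⌈(538 − c)/2⌉ up to c (then a = 538 − b − c satisfies 1 ≤ a ≤ b automatically), giving c − ⌈(538 − c)/2⌉ + 1 choices.
Summing over c: 2 + 3 + 5 + 6 + … + 132 + 134  (89 terms, c = 180, …, 268) = 6030
Check (closed form: nearest integer to p²/48 for even p, (p+3)²/48 for odd p): 538²/48 = 289444/48 ≈ 6030.08 → 6030

6030 triangles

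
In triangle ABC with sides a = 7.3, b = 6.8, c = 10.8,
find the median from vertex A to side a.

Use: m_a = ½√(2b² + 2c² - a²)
m_a = ½√(2·6.8² + 2·10.8² − 7.3²) = ½√(2·46.24 + 2·116.64 − 53.29) = ½√(92.48 + 233.28 − 53.29) = ½√272.47
√272.47 ≈ 16.5067, so m_a ≈ 8.25333

m_a = 8.253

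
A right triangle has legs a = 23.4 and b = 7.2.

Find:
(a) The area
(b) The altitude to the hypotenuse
(a) The legs are perpendicular, so Area = ½·a·b = ½·23.4·7.2 = ½·168.48 = 84.24
(b) Hypotenuse c = √(a² + b²) = √(547.56 + 51.84) = √599.4 ≈ 24.4826
    Area = ½·c·h_c  ⇒  h_c = 2·Area/c = 168.48/24.4826 ≈ 6.88161

Area = 84.24, h_c = 6.882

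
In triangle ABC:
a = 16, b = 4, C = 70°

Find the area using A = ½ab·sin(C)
A = ½·a·b·sin(C) = ½·16·4·sin(70°)
sin(70°) ≈ 0.939693
A ≈ ½·64·0.939693 = 32·0.939693 ≈ 30.0702

Area = 30.07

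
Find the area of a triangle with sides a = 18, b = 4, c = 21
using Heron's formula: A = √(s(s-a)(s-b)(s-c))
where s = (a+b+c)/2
s = (18 + 4 + 21)/2 = 43/2 = 21.5
s − a = 3.5, s − b = 17.5, s − c = 0.5
s(s−a)(s−b)(s−c) = 21.5·3.5·17.5·0.5 = 658.4375
Area = √658.4375 ≈ 25.66

s = 21.5, Area = 25.66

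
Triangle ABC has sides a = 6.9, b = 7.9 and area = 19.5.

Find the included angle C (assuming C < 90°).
Area = ½·a·b·sin(C)  ⇒  sin(C) = 2·Area/(a·b) = 2·19.5/(6.9·7.9) = 39/54.51 ≈ 0.715465
C = arcsin(0.715465) ≈ 45.6813° (taking the acute solution since C < 90°)

C = 45.68°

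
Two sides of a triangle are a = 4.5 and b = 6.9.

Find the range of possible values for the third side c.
Triangle inequality: |a − b| < c < a + b
|a − b| = |4.5 − 6.9| = 2.4
a + b = 4.5 + 6.9 = 11.4

2.4 < c < 11.4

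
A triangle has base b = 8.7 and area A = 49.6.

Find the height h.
A = ½·b·h  ⇒  h = 2A/b = 2·49.6/8.7 = 99.2/8.7 ≈ 11.4023

h = 11.4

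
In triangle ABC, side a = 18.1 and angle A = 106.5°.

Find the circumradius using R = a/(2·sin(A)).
R = a/(2·sin(A)) = 18.1/(2·sin(106.5°))
sin(106.5°) ≈ 0.95882
R ≈ 18.1/(2·0.95882) = 18.1/1.91764 ≈ 9.43869

R = 9.439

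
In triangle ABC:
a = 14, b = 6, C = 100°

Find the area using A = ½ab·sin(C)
A = ½·a·b·sin(C) = ½·14·6·sin(100°)
sin(100°) ≈ 0.984808
A ≈ ½·84·0.984808 = 42·0.984808 ≈ 41.3619

Area = 41.36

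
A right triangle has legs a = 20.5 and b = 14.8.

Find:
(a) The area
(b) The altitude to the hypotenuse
(a) The legs are perpendicular, so Area = ½·a·b = ½·20.5·14.8 = ½·303.4 = 151.7
(b) Hypotenuse c = √(a² + b²) = √(420.25 + 219.04) = √639.29 ≈ 25.2842
    Area = ½·c·h_c  ⇒  h_c = 2·Area/c = 303.4/25.2842 ≈ 11.9996

Area = 151.7, h_c = 12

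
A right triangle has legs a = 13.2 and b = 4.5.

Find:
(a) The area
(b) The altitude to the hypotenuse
(a) The legs are perpendicular, so Area = ½·a·b = ½·13.2·4.5 = ½·59.4 = 29.7
(b) Hypotenuse c = √(a² + b²) = √(174.24 + 20.25) = √194.49 ≈ 13.946
    Area = ½·c·h_c  ⇒  h_c = 2·Area/c = 59.4/13.946 ≈ 4.2593

Area = 29.7, h_c = 4.259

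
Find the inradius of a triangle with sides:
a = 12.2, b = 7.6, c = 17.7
r = Area/s where s is the semi-perimeter.
s = (12.2 + 7.6 + 17.7)/2 = 37.5/2 = 18.75
Area = √(s(s−a)(s−b)(s−c)) = √(18.75·6.55·11.15·1.05) ≈ √1437.83 ≈ 37.9187
r ≈ 37.9187/18.75 ≈ 2.02233

r = 2.022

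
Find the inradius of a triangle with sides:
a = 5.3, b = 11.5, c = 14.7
r = Area/s where s is the semi-perimeter.
s = (5.3 + 11.5 + 14.7)/2 = 31.5/2 = 15.75
Area = √(s(s−a)(s−b)(s−c)) = √(15.75·10.45·4.25·1.05) ≈ √734.472 ≈ 27.1011
r ≈ 27.1011/15.75 ≈ 1.72071

r = 1.721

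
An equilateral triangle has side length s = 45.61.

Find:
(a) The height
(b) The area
(a) The height splits the triangle into two 30-60-90 halves: h = s·√3/2 = 45.61·1.73205/2 ≈ 78.9988/2 ≈ 39.4994
(b) Area = (√3/4)·s² = (√3/4)·45.61² = (√3/4)·2080.2721 ≈ 0.433013·2080.2721 ≈ 900.784

Height = 39.5, Area = 900.8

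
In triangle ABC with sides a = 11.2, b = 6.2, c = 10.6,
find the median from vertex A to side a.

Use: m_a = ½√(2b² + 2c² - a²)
m_a = ½√(2·6.2² + 2·10.6² − 11.2²) = ½√(2·38.44 + 2·112.36 − 125.44) = ½√(76.88 + 224.72 − 125.44) = ½√176.16
√176.16 ≈ 13.2725, so m_a ≈ 6.63626

m_a = 6.636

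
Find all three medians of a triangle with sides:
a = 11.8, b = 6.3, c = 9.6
Median formula: m_a = ½√(2b² + 2c² − a²) (and cyclically). a² = 139.24, b² = 39.69, c² = 92.16.
m_a = ½√(2·39.69 + 2·92.16 − 139.24) = ½√124.46 ≈ ½·11.1562 ≈ 5.57808
m_b = ½√(2·139.24 + 2·92.16 − 39.69) = ½√423.11 ≈ ½·20.5696 ≈ 10.2848
m_c = ½√(2·139.24 + 2·39.69 − 92.16) = ½√265.7 ≈ ½·16.3003 ≈ 8.15015

m_a = 5.578, m_b = 10.28, m_c = 8.15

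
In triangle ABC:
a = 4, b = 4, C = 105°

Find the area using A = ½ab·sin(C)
A = ½·a·b·sin(C) = ½·4·4·sin(105°)
sin(105°) ≈ 0.965926
A ≈ ½·16·0.965926 = 8·0.965926 ≈ 7.72741

Area = 7.727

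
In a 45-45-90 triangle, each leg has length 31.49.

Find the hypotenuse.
In a 45-45-90 triangle the sides are in ratio 1 : 1 : √2, so hypotenuse = leg·√2.
Hypotenuse = 31.49·√2 ≈ 31.49·1.41421 ≈ 44.5336

Hypotenuse = 31.49√2 = 44.53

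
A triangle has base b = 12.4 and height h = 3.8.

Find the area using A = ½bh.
A = ½·b·h = ½·12.4·3.8 = ½·47.12 = 23.56

Area = 23.56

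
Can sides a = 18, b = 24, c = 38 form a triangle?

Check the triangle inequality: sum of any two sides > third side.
a + b vs c: 18 + 24 = 42 > 38  ✓
a + c vs b: 18 + 38 = 56 > 24  ✓
b + c vs a: 24 + 38 = 62 > 18  ✓

Yes, triangle inequality satisfied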